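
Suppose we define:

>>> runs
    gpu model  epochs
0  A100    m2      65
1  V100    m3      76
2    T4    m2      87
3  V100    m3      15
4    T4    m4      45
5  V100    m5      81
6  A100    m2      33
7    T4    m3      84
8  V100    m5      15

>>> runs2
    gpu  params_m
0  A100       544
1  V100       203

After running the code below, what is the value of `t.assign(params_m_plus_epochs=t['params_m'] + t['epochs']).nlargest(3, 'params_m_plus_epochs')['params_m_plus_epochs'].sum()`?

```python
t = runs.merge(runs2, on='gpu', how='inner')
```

1470

merge on 'gpu' (how='inner') → 6 rows:
    gpu model  epochs  params_m
0  A100    m2      65       544
1  V100    m3      76       203
2  V100    m3      15       203
3  V100    m5      81       203
4  A100    m2      33       544
5  V100    m5      15       203
add column params_m_plus_epochs = t['params_m'] + t['epochs']:
    gpu model  epochs  params_m  params_m_plus_epochs
0  A100    m2      65       544                   609
1  V100    m3      76       203                   279
2  V100    m3      15       203                   218
3  V100    m5      81       203                   284
4  A100    m2      33       544                   577
5  V100    m5      15       203                   218
take 3 rows with largest params_m_plus_epochs:
    gpu model  epochs  params_m  params_m_plus_epochs
0  A100    m2      65       544                   609
4  A100    m2      33       544                   577
3  V100    m5      81       203                   284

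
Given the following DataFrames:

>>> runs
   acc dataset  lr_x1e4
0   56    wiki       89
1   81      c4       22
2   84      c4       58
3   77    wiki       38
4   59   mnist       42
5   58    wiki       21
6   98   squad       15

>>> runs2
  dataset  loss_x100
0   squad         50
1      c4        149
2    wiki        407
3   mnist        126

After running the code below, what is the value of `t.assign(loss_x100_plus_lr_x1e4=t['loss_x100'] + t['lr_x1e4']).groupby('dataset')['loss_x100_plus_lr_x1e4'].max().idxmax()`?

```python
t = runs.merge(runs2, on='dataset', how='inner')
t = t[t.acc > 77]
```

c4

merge on 'dataset' (how='inner') → 7 rows:
   acc dataset  lr_x1e4  loss_x100
0   56    wiki       89        407
1   81      c4       22        149
2   84      c4       58        149
3   77    wiki       38        407
4   59   mnist       42        126
5   58    wiki       21        407
6   98   squad       15         50
filter rows where acc > 77:
   acc dataset  lr_x1e4  loss_x100
1   81      c4       22        149
2   84      c4       58        149
6   98   squad       15         50
add column loss_x100_plus_lr_x1e4 = t['loss_x100'] + t['lr_x1e4']:
   acc dataset  lr_x1e4  loss_x100  loss_x100_plus_lr_x1e4
1   81      c4       22        149                     171
2   84      c4       58        149                     207
6   98   squad       15         50                      65
group by dataset, max of loss_x100_plus_lr_x1e4:
dataset
c4       207
squad     65
Name: loss_x100_plus_lr_x1e4, dtype: int64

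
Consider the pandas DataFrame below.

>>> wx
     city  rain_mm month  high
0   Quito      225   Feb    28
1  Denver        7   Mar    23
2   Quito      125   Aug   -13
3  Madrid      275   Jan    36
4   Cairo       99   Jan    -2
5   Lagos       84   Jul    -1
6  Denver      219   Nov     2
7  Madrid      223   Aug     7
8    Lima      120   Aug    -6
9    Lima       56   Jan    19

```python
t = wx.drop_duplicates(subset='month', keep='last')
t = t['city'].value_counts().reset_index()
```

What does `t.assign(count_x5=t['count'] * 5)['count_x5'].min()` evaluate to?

5

drop duplicate month (keep=last):
     city  rain_mm month  high
0   Quito      225   Feb    28
1  Denver        7   Mar    23
5   Lagos       84   Jul    -1
6  Denver      219   Nov     2
8    Lima      120   Aug    -6
9    Lima       56   Jan    19
value_counts of city:
city
Denver    2
Lima      2
Quito     1
Lagos     1
Name: count, dtype: int64
reset_index():
     city  count
0  Denver      2
1    Lima      2
2   Quito      1
3   Lagos      1
add column count_x5 = t['count'] * 5:
     city  count  count_x5
0  Denver      2        10
1    Lima      2        10
2   Quito      1         5
3   Lagos      1         5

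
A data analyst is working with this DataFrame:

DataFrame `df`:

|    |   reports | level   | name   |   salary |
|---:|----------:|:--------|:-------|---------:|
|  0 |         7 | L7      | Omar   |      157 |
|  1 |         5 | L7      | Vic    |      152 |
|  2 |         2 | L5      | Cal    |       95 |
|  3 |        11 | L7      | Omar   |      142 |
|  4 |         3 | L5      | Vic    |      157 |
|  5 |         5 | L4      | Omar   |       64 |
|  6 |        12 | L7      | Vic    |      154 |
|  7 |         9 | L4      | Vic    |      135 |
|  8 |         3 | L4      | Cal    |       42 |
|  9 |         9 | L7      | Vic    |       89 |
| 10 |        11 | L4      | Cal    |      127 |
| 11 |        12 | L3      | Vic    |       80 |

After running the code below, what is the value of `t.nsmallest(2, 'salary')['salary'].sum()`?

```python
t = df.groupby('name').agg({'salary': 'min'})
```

group by name, min of salary:
      salary
name        
Cal       42
Omar      64
Vic       80
take 2 rows with smallest salary:
      salary
name        
Cal       42
Omar      64

106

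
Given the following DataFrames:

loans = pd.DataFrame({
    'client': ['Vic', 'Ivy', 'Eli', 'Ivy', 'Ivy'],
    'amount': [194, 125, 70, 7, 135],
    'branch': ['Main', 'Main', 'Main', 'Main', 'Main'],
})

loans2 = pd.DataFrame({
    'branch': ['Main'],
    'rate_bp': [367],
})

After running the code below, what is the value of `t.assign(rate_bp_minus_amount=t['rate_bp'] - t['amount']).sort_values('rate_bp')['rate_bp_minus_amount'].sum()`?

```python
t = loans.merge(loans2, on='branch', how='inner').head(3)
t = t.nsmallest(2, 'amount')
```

539

merge on 'branch' (how='inner') → 5 rows:
  client  amount branch  rate_bp
0    Vic     194   Main      367
1    Ivy     125   Main      367
2    Eli      70   Main      367
3    Ivy       7   Main      367
4    Ivy     135   Main      367
take first 3 rows:
  client  amount branch  rate_bp
0    Vic     194   Main      367
1    Ivy     125   Main      367
2    Eli      70   Main      367
take 2 rows with smallest amount:
  client  amount branch  rate_bp
2    Eli      70   Main      367
1    Ivy     125   Main      367
add column rate_bp_minus_amount = t['rate_bp'] - t['amount']:
  client  amount branch  rate_bp  rate_bp_minus_amount
2    Eli      70   Main      367                   297
1    Ivy     125   Main      367                   242
sort by rate_bp:
  client  amount branch  rate_bp  rate_bp_minus_amount
2    Eli      70   Main      367                   297
1    Ivy     125   Main      367                   242
Then the sum of column 'rate_bp_minus_amount': 539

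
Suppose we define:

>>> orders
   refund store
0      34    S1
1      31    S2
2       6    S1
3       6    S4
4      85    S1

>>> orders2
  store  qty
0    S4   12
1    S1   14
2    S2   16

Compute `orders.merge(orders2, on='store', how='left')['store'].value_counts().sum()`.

merge on 'store' (how='left') → 5 rows:
   refund store  qty
0      34    S1   14
1      31    S2   16
2       6    S1   14
3       6    S4   12
4      85    S1   14
value_counts of store:
store
S1    3
S2    1
S4    1
Name: count, dtype: int64
So sum() = 5.

5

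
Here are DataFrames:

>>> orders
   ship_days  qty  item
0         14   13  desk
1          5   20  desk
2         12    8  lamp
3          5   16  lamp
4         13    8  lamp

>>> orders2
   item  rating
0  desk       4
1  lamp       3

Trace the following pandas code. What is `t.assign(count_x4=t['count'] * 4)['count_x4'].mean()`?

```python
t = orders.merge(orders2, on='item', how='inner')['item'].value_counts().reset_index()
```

10.0

merge on 'item' (how='inner') → 5 rows:
   ship_days  qty  item  rating
0         14   13  desk       4
1          5   20  desk       4
2         12    8  lamp       3
3          5   16  lamp       3
4         13    8  lamp       3
value_counts of item:
item
lamp    3
desk    2
Name: count, dtype: int64
reset_index():
   item  count
0  lamp      3
1  desk      2
add column count_x4 = t['count'] * 4:
   item  count  count_x4
0  lamp      3        12
1  desk      2         8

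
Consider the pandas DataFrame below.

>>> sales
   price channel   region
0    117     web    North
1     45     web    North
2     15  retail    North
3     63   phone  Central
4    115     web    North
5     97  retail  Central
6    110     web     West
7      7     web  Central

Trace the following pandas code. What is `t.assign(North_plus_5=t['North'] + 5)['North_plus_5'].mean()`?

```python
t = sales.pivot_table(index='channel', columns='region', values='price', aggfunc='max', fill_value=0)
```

pivot: rows=channel, cols=region, max(price):
region   Central  North  West
channel                      
phone         63      0     0
retail        97     15     0
web            7    117   110
add column North_plus_5 = t['North'] + 5:
region   Central  North  West  North_plus_5
channel                                    
phone         63      0     0             5
retail        97     15     0            20
web            7    117   110           122
Taking the mean of column 'North_plus_5' gives 49.0.

49.0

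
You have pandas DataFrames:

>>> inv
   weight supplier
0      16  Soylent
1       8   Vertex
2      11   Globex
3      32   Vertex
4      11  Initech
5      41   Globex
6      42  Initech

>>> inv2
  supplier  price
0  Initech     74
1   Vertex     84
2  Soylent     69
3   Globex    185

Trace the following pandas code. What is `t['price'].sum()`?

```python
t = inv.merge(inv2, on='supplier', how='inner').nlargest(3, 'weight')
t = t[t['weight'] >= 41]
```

merge on 'supplier' (how='inner') → 7 rows:
   weight supplier  price
0      16  Soylent     69
1       8   Vertex     84
2      11   Globex    185
3      32   Vertex     84
4      11  Initech     74
5      41   Globex    185
6      42  Initech     74
take 3 rows with largest weight:
   weight supplier  price
6      42  Initech     74
5      41   Globex    185
3      32   Vertex     84
filter rows where weight >= 41:
   weight supplier  price
6      42  Initech     74
5      41   Globex    185

259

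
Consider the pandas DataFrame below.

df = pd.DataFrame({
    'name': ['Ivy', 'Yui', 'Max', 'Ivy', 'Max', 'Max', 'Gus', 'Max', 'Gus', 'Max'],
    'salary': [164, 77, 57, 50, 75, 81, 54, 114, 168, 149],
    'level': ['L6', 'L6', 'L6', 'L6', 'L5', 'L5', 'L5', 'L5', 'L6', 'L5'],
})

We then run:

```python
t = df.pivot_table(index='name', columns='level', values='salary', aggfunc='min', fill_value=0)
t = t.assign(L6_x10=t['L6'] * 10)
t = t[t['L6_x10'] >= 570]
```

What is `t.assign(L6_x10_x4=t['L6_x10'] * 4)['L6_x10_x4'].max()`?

6720

pivot: rows=name, cols=level, min(salary):
level  L5   L6
name          
Gus    54  168
Ivy     0   50
Max    75   57
Yui     0   77
add column L6_x10 = t['L6'] * 10:
level  L5   L6  L6_x10
name                  
Gus    54  168    1680
Ivy     0   50     500
Max    75   57     570
Yui     0   77     770
filter rows where L6_x10 >= 570:
level  L5   L6  L6_x10
name                  
Gus    54  168    1680
Max    75   57     570
Yui     0   77     770
add column L6_x10_x4 = t['L6_x10'] * 4:
level  L5   L6  L6_x10  L6_x10_x4
name                             
Gus    54  168    1680       6720
Max    75   57     570       2280
Yui     0   77     770       3080
max of column 'L6_x10_x4' → 6720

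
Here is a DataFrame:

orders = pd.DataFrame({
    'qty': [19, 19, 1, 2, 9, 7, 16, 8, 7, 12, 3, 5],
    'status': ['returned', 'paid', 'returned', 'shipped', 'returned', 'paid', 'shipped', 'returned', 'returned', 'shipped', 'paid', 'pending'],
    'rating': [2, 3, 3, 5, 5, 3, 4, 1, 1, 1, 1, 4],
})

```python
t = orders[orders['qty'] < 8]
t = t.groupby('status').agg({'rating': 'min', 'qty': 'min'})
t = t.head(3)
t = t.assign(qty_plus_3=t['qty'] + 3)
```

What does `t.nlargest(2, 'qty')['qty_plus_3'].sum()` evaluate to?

14

filter rows where qty < 8:
    qty    status  rating
2     1  returned       3
3     2   shipped       5
5     7      paid       3
8     7  returned       1
10    3      paid       1
11    5   pending       4
group by status: min(rating), min(qty):
          rating  qty
status               
paid           1    3
pending        4    5
returned       1    1
shipped        5    2
take first 3 rows:
          rating  qty
status               
paid           1    3
pending        4    5
returned       1    1
add column qty_plus_3 = t['qty'] + 3:
          rating  qty  qty_plus_3
status                           
paid           1    3           6
pending        4    5           8
returned       1    1           4
take 2 rows with largest qty:
         rating  qty  qty_plus_3
status                          
pending       4    5           8
paid          1    3           6
sum of column 'qty_plus_3' → 14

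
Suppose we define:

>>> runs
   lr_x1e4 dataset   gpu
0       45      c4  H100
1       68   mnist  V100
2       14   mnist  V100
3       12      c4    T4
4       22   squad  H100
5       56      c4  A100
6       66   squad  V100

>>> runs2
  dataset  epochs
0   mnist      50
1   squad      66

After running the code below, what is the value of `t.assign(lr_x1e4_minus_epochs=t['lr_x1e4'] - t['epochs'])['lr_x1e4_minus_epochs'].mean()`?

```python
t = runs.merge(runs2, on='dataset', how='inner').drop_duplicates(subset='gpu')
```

-13.0

merge on 'dataset' (how='inner') → 4 rows:
   lr_x1e4 dataset   gpu  epochs
0       68   mnist  V100      50
1       14   mnist  V100      50
2       22   squad  H100      66
3       66   squad  V100      66
drop duplicate gpu (keep=first):
   lr_x1e4 dataset   gpu  epochs
0       68   mnist  V100      50
2       22   squad  H100      66
add column lr_x1e4_minus_epochs = t['lr_x1e4'] - t['epochs']:
   lr_x1e4 dataset   gpu  epochs  lr_x1e4_minus_epochs
0       68   mnist  V100      50                    18
2       22   squad  H100      66                   -44
Hence -13.0.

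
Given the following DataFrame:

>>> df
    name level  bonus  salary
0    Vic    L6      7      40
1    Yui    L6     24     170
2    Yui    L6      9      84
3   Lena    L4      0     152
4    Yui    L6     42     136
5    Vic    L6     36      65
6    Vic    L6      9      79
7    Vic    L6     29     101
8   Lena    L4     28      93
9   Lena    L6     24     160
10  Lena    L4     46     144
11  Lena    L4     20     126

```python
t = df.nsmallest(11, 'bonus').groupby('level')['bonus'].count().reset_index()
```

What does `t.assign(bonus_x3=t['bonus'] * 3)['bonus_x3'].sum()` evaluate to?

33

take 11 rows with smallest bonus:
    name level  bonus  salary
3   Lena    L4      0     152
0    Vic    L6      7      40
2    Yui    L6      9      84
6    Vic    L6      9      79
11  Lena    L4     20     126
1    Yui    L6     24     170
9   Lena    L6     24     160
8   Lena    L4     28      93
7    Vic    L6     29     101
5    Vic    L6     36      65
4    Yui    L6     42     136
group by level, count of bonus:
level
L4    3
L6    8
Name: bonus, dtype: int64
reset_index():
  level  bonus
0    L4      3
1    L6      8
add column bonus_x3 = t['bonus'] * 3:
  level  bonus  bonus_x3
0    L4      3         9
1    L6      8        24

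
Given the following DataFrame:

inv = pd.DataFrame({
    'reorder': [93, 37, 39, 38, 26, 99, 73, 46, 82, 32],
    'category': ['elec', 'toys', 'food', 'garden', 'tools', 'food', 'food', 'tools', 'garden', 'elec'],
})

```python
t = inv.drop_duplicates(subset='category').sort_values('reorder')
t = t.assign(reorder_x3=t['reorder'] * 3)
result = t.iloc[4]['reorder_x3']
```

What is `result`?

drop duplicate category (keep=first):
   reorder category
0       93     elec
1       37     toys
2       39     food
3       38   garden
4       26    tools
sort by reorder:
   reorder category
4       26    tools
1       37     toys
3       38   garden
2       39     food
0       93     elec
add column reorder_x3 = t['reorder'] * 3:
   reorder category  reorder_x3
4       26    tools          78
1       37     toys         111
3       38   garden         114
2       39     food         117
0       93     elec         279
Finally, value at position 4, column 'reorder_x3' = 279.

279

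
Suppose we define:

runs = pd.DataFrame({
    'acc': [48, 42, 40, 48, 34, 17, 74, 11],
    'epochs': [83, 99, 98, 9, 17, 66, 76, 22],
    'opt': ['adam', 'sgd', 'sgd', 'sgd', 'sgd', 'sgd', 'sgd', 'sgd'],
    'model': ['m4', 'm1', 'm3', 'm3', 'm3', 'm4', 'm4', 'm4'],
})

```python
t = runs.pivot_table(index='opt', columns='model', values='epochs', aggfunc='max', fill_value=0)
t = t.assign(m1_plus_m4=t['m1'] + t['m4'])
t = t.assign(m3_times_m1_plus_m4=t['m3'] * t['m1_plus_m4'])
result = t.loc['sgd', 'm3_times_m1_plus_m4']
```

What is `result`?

pivot: rows=opt, cols=model, max(epochs):
model  m1  m3  m4
opt              
adam    0   0  83
sgd    99  98  76
add column m1_plus_m4 = t['m1'] + t['m4']:
model  m1  m3  m4  m1_plus_m4
opt                          
adam    0   0  83          83
sgd    99  98  76         175
add column m3_times_m1_plus_m4 = t['m3'] * t['m1_plus_m4']:
model  m1  m3  m4  m1_plus_m4  m3_times_m1_plus_m4
opt                                               
adam    0   0  83          83                    0
sgd    99  98  76         175                17150

17150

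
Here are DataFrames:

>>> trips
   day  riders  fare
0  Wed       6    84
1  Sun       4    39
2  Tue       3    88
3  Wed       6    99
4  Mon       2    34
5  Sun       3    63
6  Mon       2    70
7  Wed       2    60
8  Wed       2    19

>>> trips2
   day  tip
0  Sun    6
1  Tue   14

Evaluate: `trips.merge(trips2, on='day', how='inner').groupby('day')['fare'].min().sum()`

127

merge on 'day' (how='inner') → 3 rows:
   day  riders  fare  tip
0  Sun       4    39    6
1  Tue       3    88   14
2  Sun       3    63    6
group by day, min of fare:
day
Sun    39
Tue    88
Name: fare, dtype: int64
Then the sum of the resulting series: 127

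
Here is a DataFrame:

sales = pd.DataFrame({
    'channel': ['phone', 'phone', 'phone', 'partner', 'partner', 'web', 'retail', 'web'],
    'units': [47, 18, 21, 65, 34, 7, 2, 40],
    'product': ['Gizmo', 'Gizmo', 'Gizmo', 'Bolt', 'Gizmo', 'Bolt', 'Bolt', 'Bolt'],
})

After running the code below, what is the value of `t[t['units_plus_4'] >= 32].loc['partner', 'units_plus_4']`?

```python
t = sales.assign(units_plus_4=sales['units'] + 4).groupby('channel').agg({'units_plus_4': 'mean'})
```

add column units_plus_4 = sales['units'] + 4:
   channel  units product  units_plus_4
0    phone     47   Gizmo            51
1    phone     18   Gizmo            22
2    phone     21   Gizmo            25
3  partner     65    Bolt            69
4  partner     34   Gizmo            38
5      web      7    Bolt            11
6   retail      2    Bolt             6
7      web     40    Bolt            44
group by channel, mean of units_plus_4:
         units_plus_4
channel              
partner     53.500000
phone       32.666667
retail       6.000000
web         27.500000
filter rows where units_plus_4 >= 32:
         units_plus_4
channel              
partner     53.500000
phone       32.666667

53.5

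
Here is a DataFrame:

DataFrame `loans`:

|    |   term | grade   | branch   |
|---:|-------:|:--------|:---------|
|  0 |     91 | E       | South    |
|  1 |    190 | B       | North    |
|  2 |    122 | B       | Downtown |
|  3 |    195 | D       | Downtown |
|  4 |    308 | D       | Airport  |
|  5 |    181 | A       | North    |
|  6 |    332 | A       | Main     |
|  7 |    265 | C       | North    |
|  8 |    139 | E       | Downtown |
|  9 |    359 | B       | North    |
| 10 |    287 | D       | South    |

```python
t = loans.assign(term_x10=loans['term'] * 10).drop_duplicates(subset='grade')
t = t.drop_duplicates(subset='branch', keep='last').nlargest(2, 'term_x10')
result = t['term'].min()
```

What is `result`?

195

add column term_x10 = loans['term'] * 10:
    term grade    branch  term_x10
0     91     E     South       910
1    190     B     North      1900
2    122     B  Downtown      1220
3    195     D  Downtown      1950
4    308     D   Airport      3080
5    181     A     North      1810
6    332     A      Main      3320
7    265     C     North      2650
8    139     E  Downtown      1390
9    359     B     North      3590
10   287     D     South      2870
drop duplicate grade (keep=first):
   term grade    branch  term_x10
0    91     E     South       910
1   190     B     North      1900
3   195     D  Downtown      1950
5   181     A     North      1810
7   265     C     North      2650
drop duplicate branch (keep=last):
   term grade    branch  term_x10
0    91     E     South       910
3   195     D  Downtown      1950
7   265     C     North      2650
take 2 rows with largest term_x10:
   term grade    branch  term_x10
7   265     C     North      2650
3   195     D  Downtown      1950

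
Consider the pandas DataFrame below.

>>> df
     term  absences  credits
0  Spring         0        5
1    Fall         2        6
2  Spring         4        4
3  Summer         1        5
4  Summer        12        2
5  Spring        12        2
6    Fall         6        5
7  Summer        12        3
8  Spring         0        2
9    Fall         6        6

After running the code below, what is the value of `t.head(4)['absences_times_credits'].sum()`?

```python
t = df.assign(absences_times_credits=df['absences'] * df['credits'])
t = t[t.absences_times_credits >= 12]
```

add column absences_times_credits = df['absences'] * df['credits']:
     term  absences  credits  absences_times_credits
0  Spring         0        5                       0
1    Fall         2        6                      12
2  Spring         4        4                      16
3  Summer         1        5                       5
4  Summer        12        2                      24
5  Spring        12        2                      24
6    Fall         6        5                      30
7  Summer        12        3                      36
8  Spring         0        2                       0
9    Fall         6        6                      36
filter rows where absences_times_credits >= 12:
     term  absences  credits  absences_times_credits
1    Fall         2        6                      12
2  Spring         4        4                      16
4  Summer        12        2                      24
5  Spring        12        2                      24
6    Fall         6        5                      30
7  Summer        12        3                      36
9    Fall         6        6                      36
take first 4 rows:
     term  absences  credits  absences_times_credits
1    Fall         2        6                      12
2  Spring         4        4                      16
4  Summer        12        2                      24
5  Spring        12        2                      24

76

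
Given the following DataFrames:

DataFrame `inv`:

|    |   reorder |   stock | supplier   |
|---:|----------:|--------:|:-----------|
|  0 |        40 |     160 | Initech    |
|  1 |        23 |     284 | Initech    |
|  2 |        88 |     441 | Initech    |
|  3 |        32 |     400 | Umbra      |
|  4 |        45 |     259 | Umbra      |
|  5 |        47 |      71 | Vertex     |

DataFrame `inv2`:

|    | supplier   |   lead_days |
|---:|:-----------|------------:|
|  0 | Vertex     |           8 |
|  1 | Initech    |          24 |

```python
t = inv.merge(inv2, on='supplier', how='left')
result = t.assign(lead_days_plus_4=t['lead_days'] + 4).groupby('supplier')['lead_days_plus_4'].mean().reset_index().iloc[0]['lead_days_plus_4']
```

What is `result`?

28.0

merge on 'supplier' (how='left') → 6 rows:
   reorder  stock supplier  lead_days
0       40    160  Initech       24.0
1       23    284  Initech       24.0
2       88    441  Initech       24.0
3       32    400    Umbra        NaN
4       45    259    Umbra        NaN
5       47     71   Vertex        8.0
add column lead_days_plus_4 = t['lead_days'] + 4:
   reorder  stock supplier  lead_days  lead_days_plus_4
0       40    160  Initech       24.0              28.0
1       23    284  Initech       24.0              28.0
2       88    441  Initech       24.0              28.0
3       32    400    Umbra        NaN               NaN
4       45    259    Umbra        NaN               NaN
5       47     71   Vertex        8.0              12.0
group by supplier, mean of lead_days_plus_4:
supplier
Initech    28.0
Umbra       NaN
Vertex     12.0
Name: lead_days_plus_4, dtype: float64
reset_index():
  supplier  lead_days_plus_4
0  Initech              28.0
1    Umbra               NaN
2   Vertex              12.0
Hence 28.0.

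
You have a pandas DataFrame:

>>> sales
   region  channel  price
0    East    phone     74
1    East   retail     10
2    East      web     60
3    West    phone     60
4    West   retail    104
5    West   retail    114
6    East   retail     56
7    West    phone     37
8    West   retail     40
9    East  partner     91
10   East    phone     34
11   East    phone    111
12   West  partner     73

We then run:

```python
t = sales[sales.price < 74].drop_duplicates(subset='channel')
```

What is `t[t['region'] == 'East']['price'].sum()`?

70

filter rows where price < 74:
   region  channel  price
1    East   retail     10
2    East      web     60
3    West    phone     60
6    East   retail     56
7    West    phone     37
8    West   retail     40
10   East    phone     34
12   West  partner     73
drop duplicate channel (keep=first):
   region  channel  price
1    East   retail     10
2    East      web     60
3    West    phone     60
12   West  partner     73
filter rows where region == 'East':
  region channel  price
1   East  retail     10
2   East     web     60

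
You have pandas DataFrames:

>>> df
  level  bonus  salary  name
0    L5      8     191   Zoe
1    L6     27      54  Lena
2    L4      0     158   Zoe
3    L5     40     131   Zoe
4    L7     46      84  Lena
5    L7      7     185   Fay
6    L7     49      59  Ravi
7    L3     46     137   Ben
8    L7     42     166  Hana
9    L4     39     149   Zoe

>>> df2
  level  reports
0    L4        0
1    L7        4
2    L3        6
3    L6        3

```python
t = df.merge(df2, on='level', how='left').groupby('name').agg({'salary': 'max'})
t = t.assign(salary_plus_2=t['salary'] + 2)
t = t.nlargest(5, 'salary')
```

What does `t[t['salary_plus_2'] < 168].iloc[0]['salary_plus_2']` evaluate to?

139

merge on 'level' (how='left') → 10 rows:
  level  bonus  salary  name  reports
0    L5      8     191   Zoe      NaN
1    L6     27      54  Lena      3.0
2    L4      0     158   Zoe      0.0
3    L5     40     131   Zoe      NaN
4    L7     46      84  Lena      4.0
5    L7      7     185   Fay      4.0
6    L7     49      59  Ravi      4.0
7    L3     46     137   Ben      6.0
8    L7     42     166  Hana      4.0
9    L4     39     149   Zoe      0.0
group by name, max of salary:
      salary
name        
Ben      137
Fay      185
Hana     166
Lena      84
Ravi      59
Zoe      191
add column salary_plus_2 = t['salary'] + 2:
      salary  salary_plus_2
name                       
Ben      137            139
Fay      185            187
Hana     166            168
Lena      84             86
Ravi      59             61
Zoe      191            193
take 5 rows with largest salary:
      salary  salary_plus_2
name                       
Zoe      191            193
Fay      185            187
Hana     166            168
Ben      137            139
Lena      84             86
filter rows where salary_plus_2 < 168:
      salary  salary_plus_2
name                       
Ben      137            139
Lena      84             86
Then the value at position 0, column 'salary_plus_2': 139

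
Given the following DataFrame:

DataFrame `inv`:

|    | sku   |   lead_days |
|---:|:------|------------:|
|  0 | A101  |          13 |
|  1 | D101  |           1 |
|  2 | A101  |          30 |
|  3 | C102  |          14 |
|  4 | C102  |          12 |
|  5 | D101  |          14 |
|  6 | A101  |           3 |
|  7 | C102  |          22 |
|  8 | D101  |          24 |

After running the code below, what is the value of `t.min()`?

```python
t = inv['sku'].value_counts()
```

value_counts of sku:
sku
A101    3
D101    3
C102    3
Name: count, dtype: int64

3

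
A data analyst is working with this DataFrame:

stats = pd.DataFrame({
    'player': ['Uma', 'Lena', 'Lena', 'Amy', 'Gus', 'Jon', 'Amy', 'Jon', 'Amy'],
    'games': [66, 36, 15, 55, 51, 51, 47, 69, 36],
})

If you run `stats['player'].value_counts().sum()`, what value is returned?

value_counts of player:
player
Amy     3
Lena    2
Jon     2
Uma     1
Gus     1
Name: count, dtype: int64
sum of the resulting series → 9

9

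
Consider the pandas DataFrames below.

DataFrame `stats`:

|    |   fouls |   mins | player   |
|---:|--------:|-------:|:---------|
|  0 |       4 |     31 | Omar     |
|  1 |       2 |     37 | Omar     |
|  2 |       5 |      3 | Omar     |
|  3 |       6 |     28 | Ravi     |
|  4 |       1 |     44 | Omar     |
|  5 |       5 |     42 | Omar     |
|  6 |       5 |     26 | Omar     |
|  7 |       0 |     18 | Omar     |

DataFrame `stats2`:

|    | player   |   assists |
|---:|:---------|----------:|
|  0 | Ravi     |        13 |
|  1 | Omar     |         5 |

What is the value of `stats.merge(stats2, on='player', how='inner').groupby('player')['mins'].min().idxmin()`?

Omar

merge on 'player' (how='inner') → 8 rows:
   fouls  mins player  assists
0      4    31   Omar        5
1      2    37   Omar        5
2      5     3   Omar        5
3      6    28   Ravi       13
4      1    44   Omar        5
5      5    42   Omar        5
6      5    26   Omar        5
7      0    18   Omar        5
group by player, min of mins:
player
Omar     3
Ravi    28
Name: mins, dtype: int64
The label with the smallest value is Omar.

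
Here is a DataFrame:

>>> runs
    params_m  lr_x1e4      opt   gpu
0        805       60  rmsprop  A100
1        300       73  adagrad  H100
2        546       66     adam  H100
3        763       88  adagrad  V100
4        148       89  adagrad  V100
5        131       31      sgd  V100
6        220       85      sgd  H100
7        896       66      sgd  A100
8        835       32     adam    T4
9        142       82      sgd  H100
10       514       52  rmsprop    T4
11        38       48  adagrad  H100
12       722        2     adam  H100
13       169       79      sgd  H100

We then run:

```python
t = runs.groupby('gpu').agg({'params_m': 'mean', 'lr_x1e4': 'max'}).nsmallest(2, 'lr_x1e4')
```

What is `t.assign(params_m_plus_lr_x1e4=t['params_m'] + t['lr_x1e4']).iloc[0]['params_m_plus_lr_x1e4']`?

group by gpu: mean(params_m), max(lr_x1e4):
        params_m  lr_x1e4
gpu                      
A100  850.500000       66
H100  305.285714       85
T4    674.500000       52
V100  347.333333       89
take 2 rows with smallest lr_x1e4:
      params_m  lr_x1e4
gpu                    
T4       674.5       52
A100     850.5       66
add column params_m_plus_lr_x1e4 = t['params_m'] + t['lr_x1e4']:
      params_m  lr_x1e4  params_m_plus_lr_x1e4
gpu                                           
T4       674.5       52                  726.5
A100     850.5       66                  916.5
The value at position 0, column 'params_m_plus_lr_x1e4' is 726.5.

726.5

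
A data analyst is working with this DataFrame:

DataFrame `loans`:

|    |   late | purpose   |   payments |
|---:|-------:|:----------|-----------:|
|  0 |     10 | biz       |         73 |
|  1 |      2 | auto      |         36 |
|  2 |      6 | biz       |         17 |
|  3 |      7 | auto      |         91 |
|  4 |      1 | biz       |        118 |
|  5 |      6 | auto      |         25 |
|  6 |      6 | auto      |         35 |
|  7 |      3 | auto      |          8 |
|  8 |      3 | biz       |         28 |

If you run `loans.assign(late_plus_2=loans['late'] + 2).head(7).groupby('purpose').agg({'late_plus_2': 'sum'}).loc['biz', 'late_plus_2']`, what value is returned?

add column late_plus_2 = loans['late'] + 2:
   late purpose  payments  late_plus_2
0    10     biz        73           12
1     2    auto        36            4
2     6     biz        17            8
3     7    auto        91            9
4     1     biz       118            3
5     6    auto        25            8
6     6    auto        35            8
7     3    auto         8            5
8     3     biz        28            5
take first 7 rows:
   late purpose  payments  late_plus_2
0    10     biz        73           12
1     2    auto        36            4
2     6     biz        17            8
3     7    auto        91            9
4     1     biz       118            3
5     6    auto        25            8
6     6    auto        35            8
group by purpose, sum of late_plus_2:
         late_plus_2
purpose             
auto              29
biz               23
Taking the value at row 'biz', column 'late_plus_2' gives 23.

23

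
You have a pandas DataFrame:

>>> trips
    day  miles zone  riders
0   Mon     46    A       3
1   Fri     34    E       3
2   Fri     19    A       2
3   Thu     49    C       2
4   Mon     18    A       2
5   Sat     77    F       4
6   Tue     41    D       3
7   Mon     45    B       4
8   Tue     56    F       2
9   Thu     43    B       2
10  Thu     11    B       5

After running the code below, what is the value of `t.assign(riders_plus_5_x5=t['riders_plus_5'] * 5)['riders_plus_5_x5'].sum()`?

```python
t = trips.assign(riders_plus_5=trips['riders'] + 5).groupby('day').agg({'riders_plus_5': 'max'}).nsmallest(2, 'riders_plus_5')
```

add column riders_plus_5 = trips['riders'] + 5:
    day  miles zone  riders  riders_plus_5
0   Mon     46    A       3              8
1   Fri     34    E       3              8
2   Fri     19    A       2              7
3   Thu     49    C       2              7
4   Mon     18    A       2              7
5   Sat     77    F       4              9
6   Tue     41    D       3              8
7   Mon     45    B       4              9
8   Tue     56    F       2              7
9   Thu     43    B       2              7
10  Thu     11    B       5             10
group by day, max of riders_plus_5:
     riders_plus_5
day               
Fri              8
Mon              9
Sat              9
Thu             10
Tue              8
take 2 rows with smallest riders_plus_5:
     riders_plus_5
day               
Fri              8
Tue              8
add column riders_plus_5_x5 = t['riders_plus_5'] * 5:
     riders_plus_5  riders_plus_5_x5
day                                 
Fri              8                40
Tue              8                40
Finally, sum of column 'riders_plus_5_x5' = 80.

80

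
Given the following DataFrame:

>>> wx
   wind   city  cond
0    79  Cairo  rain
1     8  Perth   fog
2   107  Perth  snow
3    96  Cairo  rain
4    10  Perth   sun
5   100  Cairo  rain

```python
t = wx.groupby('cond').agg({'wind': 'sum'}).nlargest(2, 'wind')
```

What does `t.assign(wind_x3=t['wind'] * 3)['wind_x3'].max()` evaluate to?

group by cond, sum of wind:
      wind
cond      
fog      8
rain   275
snow   107
sun     10
take 2 rows with largest wind:
      wind
cond      
rain   275
snow   107
add column wind_x3 = t['wind'] * 3:
      wind  wind_x3
cond               
rain   275      825
snow   107      321
Then the max of column 'wind_x3': 825

825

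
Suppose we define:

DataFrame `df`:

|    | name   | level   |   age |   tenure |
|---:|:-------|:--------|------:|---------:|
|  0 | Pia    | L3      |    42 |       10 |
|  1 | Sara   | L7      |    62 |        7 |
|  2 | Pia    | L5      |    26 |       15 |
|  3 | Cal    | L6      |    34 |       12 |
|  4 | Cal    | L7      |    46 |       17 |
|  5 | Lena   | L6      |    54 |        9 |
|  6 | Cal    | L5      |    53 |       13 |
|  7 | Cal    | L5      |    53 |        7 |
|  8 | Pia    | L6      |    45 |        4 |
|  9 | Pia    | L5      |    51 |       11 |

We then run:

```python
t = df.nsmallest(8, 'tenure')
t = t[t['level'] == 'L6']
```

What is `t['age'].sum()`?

take 8 rows with smallest tenure:
   name level  age  tenure
8   Pia    L6   45       4
1  Sara    L7   62       7
7   Cal    L5   53       7
5  Lena    L6   54       9
0   Pia    L3   42      10
9   Pia    L5   51      11
3   Cal    L6   34      12
6   Cal    L5   53      13
filter rows where level == 'L6':
   name level  age  tenure
8   Pia    L6   45       4
5  Lena    L6   54       9
3   Cal    L6   34      12

133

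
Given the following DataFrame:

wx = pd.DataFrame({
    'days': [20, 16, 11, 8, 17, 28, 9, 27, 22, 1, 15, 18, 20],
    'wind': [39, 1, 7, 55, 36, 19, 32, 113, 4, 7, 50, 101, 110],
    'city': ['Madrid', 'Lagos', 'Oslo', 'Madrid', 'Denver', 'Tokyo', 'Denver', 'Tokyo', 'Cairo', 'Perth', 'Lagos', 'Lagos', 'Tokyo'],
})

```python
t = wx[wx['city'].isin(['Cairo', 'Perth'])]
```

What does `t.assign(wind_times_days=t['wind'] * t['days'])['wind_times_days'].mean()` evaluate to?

47.5

filter rows where city in ['Cairo', 'Perth']:
   days  wind   city
8    22     4  Cairo
9     1     7  Perth
add column wind_times_days = t['wind'] * t['days']:
   days  wind   city  wind_times_days
8    22     4  Cairo               88
9     1     7  Perth                7
Taking the mean of column 'wind_times_days' gives 47.5.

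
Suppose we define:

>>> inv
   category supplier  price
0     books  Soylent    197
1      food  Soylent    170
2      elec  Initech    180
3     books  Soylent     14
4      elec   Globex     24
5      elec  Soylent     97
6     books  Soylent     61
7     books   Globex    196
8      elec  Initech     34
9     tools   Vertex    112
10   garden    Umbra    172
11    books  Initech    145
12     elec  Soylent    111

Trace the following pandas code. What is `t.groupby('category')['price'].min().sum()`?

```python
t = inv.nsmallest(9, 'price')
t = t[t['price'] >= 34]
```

377

take 9 rows with smallest price:
   category supplier  price
3     books  Soylent     14
4      elec   Globex     24
8      elec  Initech     34
6     books  Soylent     61
5      elec  Soylent     97
12     elec  Soylent    111
9     tools   Vertex    112
11    books  Initech    145
1      food  Soylent    170
filter rows where price >= 34:
   category supplier  price
8      elec  Initech     34
6     books  Soylent     61
5      elec  Soylent     97
12     elec  Soylent    111
9     tools   Vertex    112
11    books  Initech    145
1      food  Soylent    170
group by category, min of price:
category
books     61
elec      34
food     170
tools    112
Name: price, dtype: int64
Then the sum of the resulting series: 377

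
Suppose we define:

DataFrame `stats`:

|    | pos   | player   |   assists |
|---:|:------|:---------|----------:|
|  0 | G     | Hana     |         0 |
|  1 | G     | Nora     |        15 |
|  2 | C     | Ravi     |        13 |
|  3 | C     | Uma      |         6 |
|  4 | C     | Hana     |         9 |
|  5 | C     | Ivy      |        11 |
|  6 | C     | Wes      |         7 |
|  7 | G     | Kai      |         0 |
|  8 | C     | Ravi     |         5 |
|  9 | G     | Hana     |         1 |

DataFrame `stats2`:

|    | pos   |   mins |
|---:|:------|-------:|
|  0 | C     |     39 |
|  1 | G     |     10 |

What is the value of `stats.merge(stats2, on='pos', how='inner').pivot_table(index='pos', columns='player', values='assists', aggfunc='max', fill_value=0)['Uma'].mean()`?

3.0

merge on 'pos' (how='inner') → 10 rows:
  pos player  assists  mins
0   G   Hana        0    10
1   G   Nora       15    10
2   C   Ravi       13    39
3   C    Uma        6    39
4   C   Hana        9    39
5   C    Ivy       11    39
6   C    Wes        7    39
7   G    Kai        0    10
8   C   Ravi        5    39
9   G   Hana        1    10
pivot: rows=pos, cols=player, max(assists):
player  Hana  Ivy  Kai  Nora  Ravi  Uma  Wes
pos                                         
C          9   11    0     0    13    6    7
G          1    0    0    15     0    0    0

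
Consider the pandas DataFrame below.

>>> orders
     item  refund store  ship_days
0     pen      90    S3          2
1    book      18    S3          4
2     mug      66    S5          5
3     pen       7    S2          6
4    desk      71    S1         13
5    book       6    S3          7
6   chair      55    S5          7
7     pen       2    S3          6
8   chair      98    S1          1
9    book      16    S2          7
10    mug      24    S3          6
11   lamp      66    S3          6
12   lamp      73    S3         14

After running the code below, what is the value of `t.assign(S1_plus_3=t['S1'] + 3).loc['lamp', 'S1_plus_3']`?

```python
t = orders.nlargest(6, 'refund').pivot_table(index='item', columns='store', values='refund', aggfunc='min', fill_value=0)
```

3

take 6 rows with largest refund:
     item  refund store  ship_days
8   chair      98    S1          1
0     pen      90    S3          2
12   lamp      73    S3         14
4    desk      71    S1         13
2     mug      66    S5          5
11   lamp      66    S3          6
pivot: rows=item, cols=store, min(refund):
store  S1  S3  S5
item             
chair  98   0   0
desk   71   0   0
lamp    0  66   0
mug     0   0  66
pen     0  90   0
add column S1_plus_3 = t['S1'] + 3:
store  S1  S3  S5  S1_plus_3
item                        
chair  98   0   0        101
desk   71   0   0         74
lamp    0  66   0          3
mug     0   0  66          3
pen     0  90   0          3
The value at row 'lamp', column 'S1_plus_3' is 3.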